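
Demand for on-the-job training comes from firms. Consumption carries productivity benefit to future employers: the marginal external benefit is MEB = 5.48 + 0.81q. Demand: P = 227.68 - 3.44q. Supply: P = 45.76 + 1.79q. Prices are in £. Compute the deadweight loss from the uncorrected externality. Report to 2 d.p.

DWL = £128.13

Market equilibrium (private): 45.76 + 1.79q = 227.68 - 3.44q → q_m = 34.7839.
Social marginal benefit = demand + MEB = 233.16 - 2.63q.
Set SMB = MC: 233.16 - 2.63q = 45.76 + 1.79q → q* = 42.3982.
Height of the DWL triangle at q_m is SMB(q_m) − MC(q_m) = MEB(q_m) = 33.6550.
DWL = ½ × 7.6143 × 33.6550 = 128.1296.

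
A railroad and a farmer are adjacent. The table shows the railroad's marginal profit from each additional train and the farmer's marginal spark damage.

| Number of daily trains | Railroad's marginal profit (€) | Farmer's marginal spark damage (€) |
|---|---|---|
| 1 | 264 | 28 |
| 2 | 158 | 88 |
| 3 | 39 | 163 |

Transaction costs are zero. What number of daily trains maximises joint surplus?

Bargaining reaches the level where marginal profit last exceeds marginal spark damage.
That holds through level 2 (158 ≥ 88) but not at 3 (39 < 163).

2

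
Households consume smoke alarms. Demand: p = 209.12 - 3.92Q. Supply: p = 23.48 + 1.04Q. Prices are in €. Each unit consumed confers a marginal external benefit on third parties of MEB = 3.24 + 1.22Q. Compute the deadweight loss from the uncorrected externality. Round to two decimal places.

DWL = €319.70

Market equilibrium (private): 23.48 + 1.04Q = 209.12 - 3.92Q → Q_m = 37.4274.
Social marginal benefit = demand + MEB = 212.36 - 2.70Q.
Set SMB = MC: 212.36 - 2.70Q = 23.48 + 1.04Q → Q* = 50.5027.
Between Q* and Q_m the wedge SMB − MC runs linearly from 0 to MEB(Q_m), so the loss is a triangle.
DWL = ½ × 13.0753 × 48.9015 = 319.7009.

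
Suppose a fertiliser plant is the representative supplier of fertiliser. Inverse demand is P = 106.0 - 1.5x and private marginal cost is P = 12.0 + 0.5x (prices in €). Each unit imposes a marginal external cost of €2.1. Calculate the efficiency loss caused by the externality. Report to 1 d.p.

Market equilibrium (private): 12.0 + 0.5x = 106.0 - 1.5x → x_m = 47.0000.
Social marginal cost = private MC + MEC = 14.1 + 0.5x.
Set SMC = demand: 14.1 + 0.5x = 106.0 - 1.5x → x* = 45.9500.
The welfare-loss triangle has base |x_m − x*| and height MEC(x_m) (the vertical gap between SMC and demand is zero at x* and MEC at x_m).
DWL = ½ × 1.0500 × 2.1000 = 1.1025.

DWL = €1.1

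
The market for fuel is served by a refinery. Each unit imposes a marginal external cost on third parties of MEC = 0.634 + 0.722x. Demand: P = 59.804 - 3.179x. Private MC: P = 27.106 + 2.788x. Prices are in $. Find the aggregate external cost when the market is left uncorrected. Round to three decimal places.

$14.314

Market equilibrium (private): 27.106 + 2.788x = 59.804 - 3.179x → x_m = 5.4798.
Total external cost = ∫₀^{x_m} (0.634 + 0.722x) dx = 0.634×5.4798 + ½×0.722×5.4798² = 14.3144.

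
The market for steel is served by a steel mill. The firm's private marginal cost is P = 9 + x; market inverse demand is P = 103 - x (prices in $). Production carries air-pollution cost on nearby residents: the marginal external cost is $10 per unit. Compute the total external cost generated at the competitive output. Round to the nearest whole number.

$470

Market equilibrium (private): 9 + x = 103 - x → x_m = 47.0000.
Total external cost = MEC × x_m = 10 × 47.0000 = 470.0000.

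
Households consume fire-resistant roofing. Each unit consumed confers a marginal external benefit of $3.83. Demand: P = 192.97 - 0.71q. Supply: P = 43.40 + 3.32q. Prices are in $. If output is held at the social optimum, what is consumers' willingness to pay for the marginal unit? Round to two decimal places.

Social marginal benefit = demand + MEB = 196.80 - 0.71q.
Set SMB = MC: 196.80 - 0.71q = 43.40 + 3.32q → q* = 38.0645.
Consumer price on the demand curve at q*: 192.97 − 0.71×38.0645 = 165.9442.

P = $165.94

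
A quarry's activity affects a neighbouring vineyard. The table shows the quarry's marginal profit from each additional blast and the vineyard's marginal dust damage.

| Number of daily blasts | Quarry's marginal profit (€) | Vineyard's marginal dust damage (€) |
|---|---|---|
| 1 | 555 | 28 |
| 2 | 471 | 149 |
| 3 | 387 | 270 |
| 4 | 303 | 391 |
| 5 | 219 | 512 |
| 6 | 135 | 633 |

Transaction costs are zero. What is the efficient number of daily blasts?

3

Bargaining reaches the level where marginal profit last exceeds marginal dust damage.
That holds through level 3 (387 ≥ 270) but not at 4 (303 < 391).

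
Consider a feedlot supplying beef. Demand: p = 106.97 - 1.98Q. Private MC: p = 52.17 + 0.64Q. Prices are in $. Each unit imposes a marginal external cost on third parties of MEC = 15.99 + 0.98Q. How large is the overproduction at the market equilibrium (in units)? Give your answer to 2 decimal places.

10.14 units

Market equilibrium (private): 52.17 + 0.64Q = 106.97 - 1.98Q → Q_m = 20.9160.
Social marginal cost = private MC + MEC = 68.16 + 1.62Q.
Set SMC = demand: 68.16 + 1.62Q = 106.97 - 1.98Q → Q* = 10.7806.
Gap = |20.9160 − 10.7806| = 10.1354.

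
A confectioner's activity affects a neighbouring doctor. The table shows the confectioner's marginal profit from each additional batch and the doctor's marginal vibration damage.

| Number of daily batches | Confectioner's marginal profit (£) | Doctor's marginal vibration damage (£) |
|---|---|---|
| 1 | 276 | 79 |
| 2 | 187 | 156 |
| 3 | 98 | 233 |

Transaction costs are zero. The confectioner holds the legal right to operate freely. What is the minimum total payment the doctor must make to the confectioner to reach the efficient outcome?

£98

Left alone the confectioner would choose level 3 (marginal profit stays positive).
Efficient level: k* = 2 (marginal profit ≥ marginal vibration damage through 2).
The doctor must at least cover the confectioner's forgone profit from cutting 3→2: 98 = 98.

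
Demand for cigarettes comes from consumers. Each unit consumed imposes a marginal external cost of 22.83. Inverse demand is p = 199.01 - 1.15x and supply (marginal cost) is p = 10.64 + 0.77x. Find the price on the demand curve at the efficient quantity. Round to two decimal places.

Social marginal benefit = demand − MEC = 176.18 - 1.15x.
Set SMB = MC: 176.18 - 1.15x = 10.64 + 0.77x → x* = 86.2188.
Consumer price on the demand curve at x*: 199.01 − 1.15×86.2188 = 99.8584.

P = 99.86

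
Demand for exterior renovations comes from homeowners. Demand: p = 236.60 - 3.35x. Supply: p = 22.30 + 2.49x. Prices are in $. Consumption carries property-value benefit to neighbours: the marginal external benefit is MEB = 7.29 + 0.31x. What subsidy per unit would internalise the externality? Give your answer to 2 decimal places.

subsidy = $19.71 per unit

Social marginal benefit = demand + MEB = 243.89 - 3.04x.
Set SMB = MC: 243.89 - 3.04x = 22.30 + 2.49x → x* = 40.0705.
The Pigouvian subsidy equals MEB at x*: 7.29 + 0.31×40.0705 = 19.7119.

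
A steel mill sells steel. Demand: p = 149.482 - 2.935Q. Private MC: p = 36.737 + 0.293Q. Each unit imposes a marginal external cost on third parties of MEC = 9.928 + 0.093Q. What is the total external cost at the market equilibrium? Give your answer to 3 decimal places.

Market equilibrium (private): 36.737 + 0.293Q = 149.482 - 2.935Q → Q_m = 34.9272.
Total external cost = ∫₀^{Q_m} (9.928 + 0.093Q) dQ = 9.928×34.9272 + ½×0.093×34.9272² = 403.4830.

403.483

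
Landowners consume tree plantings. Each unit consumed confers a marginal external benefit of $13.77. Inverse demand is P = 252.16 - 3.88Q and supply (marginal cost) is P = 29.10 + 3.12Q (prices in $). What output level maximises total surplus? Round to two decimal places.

Q* = 33.83

Social marginal benefit = demand + MEB = 265.93 - 3.88Q.
Set SMB = MC: 265.93 - 3.88Q = 29.10 + 3.12Q → Q* = 33.8329.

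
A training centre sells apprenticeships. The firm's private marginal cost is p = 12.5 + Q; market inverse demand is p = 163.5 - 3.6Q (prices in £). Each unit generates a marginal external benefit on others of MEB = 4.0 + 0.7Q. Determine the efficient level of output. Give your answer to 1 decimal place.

Social marginal cost = private MC − MEB = 8.5 + 0.3Q.
Set SMC = demand: 8.5 + 0.3Q = 163.5 - 3.6Q → Q* = 39.7436.

Q* = 39.7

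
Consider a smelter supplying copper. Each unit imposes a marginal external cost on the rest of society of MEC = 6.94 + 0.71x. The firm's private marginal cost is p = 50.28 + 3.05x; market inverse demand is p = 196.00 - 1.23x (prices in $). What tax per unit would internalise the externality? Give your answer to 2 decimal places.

Social marginal cost = private MC + MEC = 57.22 + 3.76x.
Set SMC = demand: 57.22 + 3.76x = 196.00 - 1.23x → x* = 27.8116.
The Pigouvian tax equals MEC at x*: 6.94 + 0.71×27.8116 = 26.6862.

tax = $26.69 per unit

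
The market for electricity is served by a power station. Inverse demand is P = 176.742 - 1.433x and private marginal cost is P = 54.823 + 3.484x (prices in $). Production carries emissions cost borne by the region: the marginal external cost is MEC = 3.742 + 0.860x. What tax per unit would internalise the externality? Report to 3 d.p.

tax = $21.335 per unit

Social marginal cost = private MC + MEC = 58.565 + 4.344x.
Set SMC = demand: 58.565 + 4.344x = 176.742 - 1.433x → x* = 20.4565.
The Pigouvian tax equals MEC at x*: 3.742 + 0.860×20.4565 = 21.3346.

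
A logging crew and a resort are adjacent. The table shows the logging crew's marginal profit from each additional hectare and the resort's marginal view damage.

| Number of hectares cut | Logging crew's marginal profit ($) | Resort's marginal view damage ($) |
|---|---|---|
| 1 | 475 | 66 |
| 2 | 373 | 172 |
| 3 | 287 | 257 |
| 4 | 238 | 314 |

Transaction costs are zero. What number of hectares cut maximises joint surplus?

3

Bargaining reaches the level where marginal profit last exceeds marginal view damage.
That holds through level 3 (287 ≥ 257) but not at 4 (238 < 314).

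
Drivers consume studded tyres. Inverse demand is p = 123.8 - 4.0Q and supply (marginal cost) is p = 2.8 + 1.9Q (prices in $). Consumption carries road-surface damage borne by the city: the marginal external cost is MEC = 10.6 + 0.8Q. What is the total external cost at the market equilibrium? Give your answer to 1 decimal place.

$385.6

Market equilibrium (private): 2.8 + 1.9Q = 123.8 - 4.0Q → Q_m = 20.5085.
Total external cost = ∫₀^{Q_m} (10.6 + 0.8Q) dQ = 10.6×20.5085 + ½×0.8×20.5085² = 385.6295.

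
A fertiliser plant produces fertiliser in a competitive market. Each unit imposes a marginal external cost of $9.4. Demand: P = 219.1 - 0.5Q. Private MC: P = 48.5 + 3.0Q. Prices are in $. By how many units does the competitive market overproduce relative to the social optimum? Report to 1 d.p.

2.7 units

Market equilibrium (private): 48.5 + 3.0Q = 219.1 - 0.5Q → Q_m = 48.7429.
Social marginal cost = private MC + MEC = 57.9 + 3.0Q.
Set SMC = demand: 57.9 + 3.0Q = 219.1 - 0.5Q → Q* = 46.0571.
Gap = |48.7429 − 46.0571| = 2.6858.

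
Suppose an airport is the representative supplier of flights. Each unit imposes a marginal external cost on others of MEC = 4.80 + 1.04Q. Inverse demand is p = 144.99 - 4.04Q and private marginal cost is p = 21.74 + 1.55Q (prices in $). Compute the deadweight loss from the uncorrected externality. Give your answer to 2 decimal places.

Market equilibrium (private): 21.74 + 1.55Q = 144.99 - 4.04Q → Q_m = 22.0483.
Social marginal cost = private MC + MEC = 26.54 + 2.59Q.
Set SMC = demand: 26.54 + 2.59Q = 144.99 - 4.04Q → Q* = 17.8658.
Between Q* and Q_m the wedge SMC − demand runs linearly from 0 to MEC(Q_m), so the loss is a triangle.
DWL = ½ × 4.1825 × 27.7302 = 57.9908.

DWL = $57.99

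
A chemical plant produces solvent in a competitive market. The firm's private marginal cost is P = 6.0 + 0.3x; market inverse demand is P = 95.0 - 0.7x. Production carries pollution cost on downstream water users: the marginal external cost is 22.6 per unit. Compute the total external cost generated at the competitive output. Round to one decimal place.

Market equilibrium (private): 6.0 + 0.3x = 95.0 - 0.7x → x_m = 89.0000.
Total external cost = MEC × x_m = 22.6 × 89.0000 = 2011.4000.

2011.4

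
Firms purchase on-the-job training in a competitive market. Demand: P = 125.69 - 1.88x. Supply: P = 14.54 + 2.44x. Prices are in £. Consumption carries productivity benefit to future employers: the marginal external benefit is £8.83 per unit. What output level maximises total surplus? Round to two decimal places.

Social marginal benefit = demand + MEB = 134.52 - 1.88x.
Set SMB = MC: 134.52 - 1.88x = 14.54 + 2.44x → x* = 27.7731.

x* = 27.77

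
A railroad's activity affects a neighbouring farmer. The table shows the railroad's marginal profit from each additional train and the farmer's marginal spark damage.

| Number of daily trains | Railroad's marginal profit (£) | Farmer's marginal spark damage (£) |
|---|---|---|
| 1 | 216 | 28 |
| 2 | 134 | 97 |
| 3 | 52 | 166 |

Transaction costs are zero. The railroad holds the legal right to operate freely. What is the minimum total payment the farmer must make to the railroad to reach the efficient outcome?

Left alone the railroad would choose level 3 (marginal profit stays positive).
Efficient level: k* = 2 (marginal profit ≥ marginal spark damage through 2).
The farmer must at least cover the railroad's forgone profit from cutting 3→2: 52 = 52.

£52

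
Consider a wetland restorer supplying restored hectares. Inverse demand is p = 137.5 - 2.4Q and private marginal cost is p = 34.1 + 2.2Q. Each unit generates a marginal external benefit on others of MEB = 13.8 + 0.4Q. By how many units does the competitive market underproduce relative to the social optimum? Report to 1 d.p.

Market equilibrium (private): 34.1 + 2.2Q = 137.5 - 2.4Q → Q_m = 22.4783.
Social marginal cost = private MC − MEB = 20.3 + 1.8Q.
Set SMC = demand: 20.3 + 1.8Q = 137.5 - 2.4Q → Q* = 27.9048.
Gap = |22.4783 − 27.9048| = 5.4265.

5.4 units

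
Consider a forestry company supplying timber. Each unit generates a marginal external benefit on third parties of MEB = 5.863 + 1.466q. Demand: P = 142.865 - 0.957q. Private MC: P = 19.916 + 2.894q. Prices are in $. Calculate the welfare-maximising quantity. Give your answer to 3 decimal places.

Social marginal cost = private MC − MEB = 14.053 + 1.428q.
Set SMC = demand: 14.053 + 1.428q = 142.865 - 0.957q → q* = 54.0092.

q* = 54.009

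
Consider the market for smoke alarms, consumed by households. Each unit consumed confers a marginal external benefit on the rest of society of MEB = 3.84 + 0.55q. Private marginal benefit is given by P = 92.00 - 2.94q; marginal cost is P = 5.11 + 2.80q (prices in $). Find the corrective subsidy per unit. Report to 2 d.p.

Social marginal benefit = demand + MEB = 95.84 - 2.39q.
Set SMB = MC: 95.84 - 2.39q = 5.11 + 2.80q → q* = 17.4817.
The Pigouvian subsidy equals MEB at q*: 3.84 + 0.55×17.4817 = 13.4549.

subsidy = $13.45 per unit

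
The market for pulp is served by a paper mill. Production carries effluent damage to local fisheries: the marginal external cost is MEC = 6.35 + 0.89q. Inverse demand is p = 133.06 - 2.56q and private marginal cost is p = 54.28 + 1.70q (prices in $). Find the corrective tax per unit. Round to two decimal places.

tax = $18.87 per unit

Social marginal cost = private MC + MEC = 60.63 + 2.59q.
Set SMC = demand: 60.63 + 2.59q = 133.06 - 2.56q → q* = 14.0641.
The Pigouvian tax equals MEC at q*: 6.35 + 0.89×14.0641 = 18.8670.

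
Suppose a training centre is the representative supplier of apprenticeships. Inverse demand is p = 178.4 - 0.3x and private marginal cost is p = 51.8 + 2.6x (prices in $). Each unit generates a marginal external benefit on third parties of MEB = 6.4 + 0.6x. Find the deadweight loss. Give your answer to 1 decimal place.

Market equilibrium (private): 51.8 + 2.6x = 178.4 - 0.3x → x_m = 43.6552.
Social marginal cost = private MC − MEB = 45.4 + 2.0x.
Set SMC = demand: 45.4 + 2.0x = 178.4 - 0.3x → x* = 57.8261.
The loss is the area between SMC and demand from x* to x_m; with linear curves that's a triangle of height MEB(x_m).
DWL = ½ × 14.1709 × 32.5931 = 230.9368.

DWL = $230.9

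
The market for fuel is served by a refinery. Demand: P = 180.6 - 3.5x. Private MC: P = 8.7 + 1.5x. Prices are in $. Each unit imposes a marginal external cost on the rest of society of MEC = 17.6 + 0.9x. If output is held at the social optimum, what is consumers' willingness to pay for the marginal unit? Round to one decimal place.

Social marginal cost = private MC + MEC = 26.3 + 2.4x.
Set SMC = demand: 26.3 + 2.4x = 180.6 - 3.5x → x* = 26.1525.
Consumer price on the demand curve at x*: 180.6 − 3.5×26.1525 = 89.0663.

P = $89.1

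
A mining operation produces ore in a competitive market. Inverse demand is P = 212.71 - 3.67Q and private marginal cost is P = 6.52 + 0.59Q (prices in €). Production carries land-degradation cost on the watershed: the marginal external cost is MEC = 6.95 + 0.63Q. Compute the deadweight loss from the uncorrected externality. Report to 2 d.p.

Market equilibrium (private): 6.52 + 0.59Q = 212.71 - 3.67Q → Q_m = 48.4014.
Social marginal cost = private MC + MEC = 13.47 + 1.22Q.
Set SMC = demand: 13.47 + 1.22Q = 212.71 - 3.67Q → Q* = 40.7444.
The welfare-loss triangle has base |Q_m − Q*| and height MEC(Q_m) (the vertical gap between SMC and demand is zero at Q* and MEC at Q_m).
DWL = ½ × 7.6570 × 37.4429 = 143.3501.

DWL = €143.35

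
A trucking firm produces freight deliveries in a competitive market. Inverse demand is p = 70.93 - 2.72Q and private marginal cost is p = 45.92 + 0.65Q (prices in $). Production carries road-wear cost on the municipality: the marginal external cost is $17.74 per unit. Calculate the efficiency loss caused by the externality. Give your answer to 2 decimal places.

DWL = $46.69

Market equilibrium (private): 45.92 + 0.65Q = 70.93 - 2.72Q → Q_m = 7.4214.
Social marginal cost = private MC + MEC = 63.66 + 0.65Q.
Set SMC = demand: 63.66 + 0.65Q = 70.93 - 2.72Q → Q* = 2.1573.
Between Q* and Q_m the wedge SMC − demand runs linearly from 0 to MEC(Q_m), so the loss is a triangle.
DWL = ½ × 5.2641 × 17.7400 = 46.6926.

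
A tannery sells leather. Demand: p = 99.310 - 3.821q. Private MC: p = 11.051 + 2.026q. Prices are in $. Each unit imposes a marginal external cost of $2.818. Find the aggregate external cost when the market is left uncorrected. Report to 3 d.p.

$42.537

Market equilibrium (private): 11.051 + 2.026q = 99.310 - 3.821q → q_m = 15.0947.
Total external cost = MEC × q_m = 2.818 × 15.0947 = 42.5369.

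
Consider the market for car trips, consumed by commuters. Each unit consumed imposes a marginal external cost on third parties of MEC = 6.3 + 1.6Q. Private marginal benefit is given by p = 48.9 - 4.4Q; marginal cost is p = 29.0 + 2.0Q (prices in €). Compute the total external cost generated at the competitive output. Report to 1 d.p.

€27.3

Market equilibrium (private): 29.0 + 2.0Q = 48.9 - 4.4Q → Q_m = 3.1094.
Total external cost = ∫₀^{Q_m} (6.3 + 1.6Q) dQ = 6.3×3.1094 + ½×1.6×3.1094² = 27.3239.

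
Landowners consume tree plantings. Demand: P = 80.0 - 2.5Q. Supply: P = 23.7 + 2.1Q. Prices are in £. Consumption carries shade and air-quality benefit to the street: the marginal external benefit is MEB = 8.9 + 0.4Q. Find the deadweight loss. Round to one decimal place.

Market equilibrium (private): 23.7 + 2.1Q = 80.0 - 2.5Q → Q_m = 12.2391.
Social marginal benefit = demand + MEB = 88.9 - 2.1Q.
Set SMB = MC: 88.9 - 2.1Q = 23.7 + 2.1Q → Q* = 15.5238.
The loss is the area between SMB and MC from Q* to Q_m; with linear curves that's a triangle of height MEB(Q_m).
DWL = ½ × 3.2847 × 13.7957 = 22.6574.

DWL = £22.7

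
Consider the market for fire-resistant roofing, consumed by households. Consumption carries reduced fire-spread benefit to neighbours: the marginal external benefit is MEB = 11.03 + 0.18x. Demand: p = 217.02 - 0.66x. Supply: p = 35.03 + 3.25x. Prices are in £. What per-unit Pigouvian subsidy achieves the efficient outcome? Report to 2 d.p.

Social marginal benefit = demand + MEB = 228.05 - 0.48x.
Set SMB = MC: 228.05 - 0.48x = 35.03 + 3.25x → x* = 51.7480.
The Pigouvian subsidy equals MEB at x*: 11.03 + 0.18×51.7480 = 20.3446.

subsidy = £20.34 per unit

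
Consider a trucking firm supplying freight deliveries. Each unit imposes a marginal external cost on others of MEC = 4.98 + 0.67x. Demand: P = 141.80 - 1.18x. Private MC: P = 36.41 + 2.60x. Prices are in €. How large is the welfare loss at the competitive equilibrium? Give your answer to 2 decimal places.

Market equilibrium (private): 36.41 + 2.60x = 141.80 - 1.18x → x_m = 27.8810.
Social marginal cost = private MC + MEC = 41.39 + 3.27x.
Set SMC = demand: 41.39 + 3.27x = 141.80 - 1.18x → x* = 22.5640.
Height of the DWL triangle at x_m is SMC(x_m) − demand(x_m) = MEC(x_m) = 23.6602.
DWL = ½ × 5.3170 × 23.6602 = 62.9006.

DWL = €62.90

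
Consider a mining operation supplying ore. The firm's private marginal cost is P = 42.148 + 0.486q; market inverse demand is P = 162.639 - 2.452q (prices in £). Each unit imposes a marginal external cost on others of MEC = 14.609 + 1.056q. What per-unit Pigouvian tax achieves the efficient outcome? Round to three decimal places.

Social marginal cost = private MC + MEC = 56.757 + 1.542q.
Set SMC = demand: 56.757 + 1.542q = 162.639 - 2.452q → q* = 26.5103.
The Pigouvian tax equals MEC at q*: 14.609 + 1.056×26.5103 = 42.6039.

tax = £42.604 per unit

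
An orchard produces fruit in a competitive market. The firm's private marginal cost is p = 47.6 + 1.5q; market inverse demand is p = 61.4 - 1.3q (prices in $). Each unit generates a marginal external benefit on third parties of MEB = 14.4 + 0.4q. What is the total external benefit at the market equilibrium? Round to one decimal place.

Market equilibrium (private): 47.6 + 1.5q = 61.4 - 1.3q → q_m = 4.9286.
Total external benefit = ∫₀^{q_m} (14.4 + 0.4q) dq = 14.4×4.9286 + ½×0.4×4.9286² = 75.8301.

$75.8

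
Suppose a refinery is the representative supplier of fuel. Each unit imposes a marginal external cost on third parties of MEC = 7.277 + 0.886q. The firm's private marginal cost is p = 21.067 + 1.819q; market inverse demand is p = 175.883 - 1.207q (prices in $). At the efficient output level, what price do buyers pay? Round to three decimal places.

Social marginal cost = private MC + MEC = 28.344 + 2.705q.
Set SMC = demand: 28.344 + 2.705q = 175.883 - 1.207q → q* = 37.7145.
Consumer price on the demand curve at q*: 175.883 − 1.207×37.7145 = 130.3616.

P = $130.362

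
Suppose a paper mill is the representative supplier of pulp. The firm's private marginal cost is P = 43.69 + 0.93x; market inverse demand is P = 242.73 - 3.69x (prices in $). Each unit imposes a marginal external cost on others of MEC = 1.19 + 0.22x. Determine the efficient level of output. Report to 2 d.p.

x* = 40.88

Social marginal cost = private MC + MEC = 44.88 + 1.15x.
Set SMC = demand: 44.88 + 1.15x = 242.73 - 3.69x → x* = 40.8781.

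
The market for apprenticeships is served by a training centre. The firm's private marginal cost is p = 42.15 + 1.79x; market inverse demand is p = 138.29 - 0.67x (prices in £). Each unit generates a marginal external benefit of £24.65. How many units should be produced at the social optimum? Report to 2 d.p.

x* = 49.10

Social marginal cost = private MC − MEB = 17.50 + 1.79x.
Set SMC = demand: 17.50 + 1.79x = 138.29 - 0.67x → x* = 49.1016.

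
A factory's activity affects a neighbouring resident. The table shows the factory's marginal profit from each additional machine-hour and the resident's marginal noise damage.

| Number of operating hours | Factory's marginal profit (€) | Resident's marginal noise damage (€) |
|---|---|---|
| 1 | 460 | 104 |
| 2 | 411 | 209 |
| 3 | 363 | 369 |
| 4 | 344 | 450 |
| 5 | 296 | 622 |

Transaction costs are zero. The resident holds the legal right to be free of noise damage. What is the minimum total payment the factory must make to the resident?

Efficient level: marginal profit ≥ marginal noise damage through level 2, so k* = 2.
With the resident holding the right, the factory must at least compensate total damage at k*: 104 + 209 = 313.

€313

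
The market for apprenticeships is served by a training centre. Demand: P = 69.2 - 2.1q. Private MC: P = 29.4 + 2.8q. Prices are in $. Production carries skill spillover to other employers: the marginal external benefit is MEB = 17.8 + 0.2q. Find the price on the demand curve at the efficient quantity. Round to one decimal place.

Social marginal cost = private MC − MEB = 11.6 + 2.6q.
Set SMC = demand: 11.6 + 2.6q = 69.2 - 2.1q → q* = 12.2553.
Consumer price on the demand curve at q*: 69.2 − 2.1×12.2553 = 43.4639.

P = $43.5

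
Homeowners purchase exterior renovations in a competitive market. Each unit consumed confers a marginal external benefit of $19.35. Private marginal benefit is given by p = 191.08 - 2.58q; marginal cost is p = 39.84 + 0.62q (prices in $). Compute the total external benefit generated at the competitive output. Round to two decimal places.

Market equilibrium (private): 39.84 + 0.62q = 191.08 - 2.58q → q_m = 47.2625.
Total external benefit = MEB × q_m = 19.35 × 47.2625 = 914.5294.

$914.53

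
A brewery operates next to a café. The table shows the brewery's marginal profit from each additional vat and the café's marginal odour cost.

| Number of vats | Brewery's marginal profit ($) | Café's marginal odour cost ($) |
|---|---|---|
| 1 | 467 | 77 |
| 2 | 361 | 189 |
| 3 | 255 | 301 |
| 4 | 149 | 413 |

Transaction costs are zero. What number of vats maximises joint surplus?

Bargaining reaches the level where marginal profit last exceeds marginal odour cost.
That holds through level 2 (361 ≥ 189) but not at 3 (255 < 301).

2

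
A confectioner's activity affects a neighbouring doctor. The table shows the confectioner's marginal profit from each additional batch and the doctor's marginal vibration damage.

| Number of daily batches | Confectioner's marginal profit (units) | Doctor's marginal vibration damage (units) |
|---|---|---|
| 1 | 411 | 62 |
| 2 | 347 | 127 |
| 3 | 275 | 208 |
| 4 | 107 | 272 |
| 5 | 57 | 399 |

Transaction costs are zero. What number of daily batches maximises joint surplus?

Bargaining reaches the level where marginal profit last exceeds marginal vibration damage.
That holds through level 3 (275 ≥ 208) but not at 4 (107 < 272).

3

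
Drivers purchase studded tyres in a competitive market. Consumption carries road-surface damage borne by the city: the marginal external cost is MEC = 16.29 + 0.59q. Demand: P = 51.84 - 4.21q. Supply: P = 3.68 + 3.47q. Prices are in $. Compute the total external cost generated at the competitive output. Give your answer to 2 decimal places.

$113.75

Market equilibrium (private): 3.68 + 3.47q = 51.84 - 4.21q → q_m = 6.2708.
Total external cost = ∫₀^{q_m} (16.29 + 0.59q) dq = 16.29×6.2708 + ½×0.59×6.2708² = 113.7516.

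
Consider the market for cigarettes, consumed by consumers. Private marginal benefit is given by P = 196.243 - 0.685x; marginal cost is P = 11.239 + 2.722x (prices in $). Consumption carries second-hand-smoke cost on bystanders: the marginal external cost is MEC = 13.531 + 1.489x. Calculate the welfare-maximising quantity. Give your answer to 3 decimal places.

x* = 35.023

Social marginal benefit = demand − MEC = 182.712 - 2.174x.
Set SMB = MC: 182.712 - 2.174x = 11.239 + 2.722x → x* = 35.0231.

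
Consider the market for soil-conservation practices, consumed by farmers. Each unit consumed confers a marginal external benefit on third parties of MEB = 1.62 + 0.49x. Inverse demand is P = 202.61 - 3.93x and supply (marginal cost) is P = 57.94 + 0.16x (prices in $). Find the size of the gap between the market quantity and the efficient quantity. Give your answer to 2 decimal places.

Market equilibrium (private): 57.94 + 0.16x = 202.61 - 3.93x → x_m = 35.3716.
Social marginal benefit = demand + MEB = 204.23 - 3.44x.
Set SMB = MC: 204.23 - 3.44x = 57.94 + 0.16x → x* = 40.6361.
Gap = |35.3716 − 40.6361| = 5.2645.

5.26 units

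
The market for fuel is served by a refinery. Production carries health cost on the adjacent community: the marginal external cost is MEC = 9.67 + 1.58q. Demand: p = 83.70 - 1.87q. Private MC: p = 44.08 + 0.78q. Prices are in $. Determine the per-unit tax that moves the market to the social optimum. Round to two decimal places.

Social marginal cost = private MC + MEC = 53.75 + 2.36q.
Set SMC = demand: 53.75 + 2.36q = 83.70 - 1.87q → q* = 7.0804.
The Pigouvian tax equals MEC at q*: 9.67 + 1.58×7.0804 = 20.8570.

tax = $20.86 per unit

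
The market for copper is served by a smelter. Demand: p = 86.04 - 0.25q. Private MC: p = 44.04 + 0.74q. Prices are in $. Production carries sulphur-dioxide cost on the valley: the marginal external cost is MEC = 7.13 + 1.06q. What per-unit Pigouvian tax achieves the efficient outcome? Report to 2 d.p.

Social marginal cost = private MC + MEC = 51.17 + 1.80q.
Set SMC = demand: 51.17 + 1.80q = 86.04 - 0.25q → q* = 17.0098.
The Pigouvian tax equals MEC at q*: 7.13 + 1.06×17.0098 = 25.1604.

tax = $25.16 per unit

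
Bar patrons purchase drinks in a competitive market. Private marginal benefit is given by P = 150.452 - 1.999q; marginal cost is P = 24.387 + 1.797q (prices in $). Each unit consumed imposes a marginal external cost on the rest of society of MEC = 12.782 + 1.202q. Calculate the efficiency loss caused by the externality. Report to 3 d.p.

Market equilibrium (private): 24.387 + 1.797q = 150.452 - 1.999q → q_m = 33.2100.
Social marginal benefit = demand − MEC = 137.670 - 3.201q.
Set SMB = MC: 137.670 - 3.201q = 24.387 + 1.797q → q* = 22.6657.
The welfare-loss triangle has base |q_m − q*| and height MEC(q_m) (the vertical gap between SMB and MC is zero at q* and MEC at q_m).
DWL = ½ × 10.5443 × 52.7004 = 277.8444.

DWL = $277.844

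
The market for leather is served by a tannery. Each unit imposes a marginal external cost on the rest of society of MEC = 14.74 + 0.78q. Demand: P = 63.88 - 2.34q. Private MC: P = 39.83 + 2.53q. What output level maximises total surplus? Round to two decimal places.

Social marginal cost = private MC + MEC = 54.57 + 3.31q.
Set SMC = demand: 54.57 + 3.31q = 63.88 - 2.34q → q* = 1.6478.

q* = 1.65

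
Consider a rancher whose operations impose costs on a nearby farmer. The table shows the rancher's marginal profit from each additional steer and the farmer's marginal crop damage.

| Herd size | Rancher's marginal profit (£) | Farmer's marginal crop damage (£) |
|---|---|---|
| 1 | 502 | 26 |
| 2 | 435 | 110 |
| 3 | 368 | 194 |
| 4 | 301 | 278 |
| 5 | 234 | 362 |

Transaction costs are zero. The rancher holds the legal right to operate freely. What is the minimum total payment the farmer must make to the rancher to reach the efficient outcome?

Left alone the rancher would choose level 5 (marginal profit stays positive).
Efficient level: k* = 4 (marginal profit ≥ marginal crop damage through 4).
The farmer must at least cover the rancher's forgone profit from cutting 5→4: 234 = 234.

£234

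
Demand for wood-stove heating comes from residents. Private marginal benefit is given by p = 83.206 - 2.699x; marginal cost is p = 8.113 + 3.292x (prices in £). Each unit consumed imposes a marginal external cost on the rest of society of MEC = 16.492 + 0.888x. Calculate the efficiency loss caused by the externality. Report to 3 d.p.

DWL = £55.459

Market equilibrium (private): 8.113 + 3.292x = 83.206 - 2.699x → x_m = 12.5343.
Social marginal benefit = demand − MEC = 66.714 - 3.587x.
Set SMB = MC: 66.714 - 3.587x = 8.113 + 3.292x → x* = 8.5188.
Height of the DWL triangle at x_m is MC(x_m) − SMB(x_m) = MEC(x_m) = 27.6225.
DWL = ½ × 4.0155 × 27.6225 = 55.4591.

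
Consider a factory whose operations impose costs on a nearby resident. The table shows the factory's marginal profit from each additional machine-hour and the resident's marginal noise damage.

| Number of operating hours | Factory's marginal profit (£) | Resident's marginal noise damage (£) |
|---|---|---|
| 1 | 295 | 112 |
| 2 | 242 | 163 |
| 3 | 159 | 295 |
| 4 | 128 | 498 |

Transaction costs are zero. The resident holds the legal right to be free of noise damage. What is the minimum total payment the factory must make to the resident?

£275

Efficient level: marginal profit ≥ marginal noise damage through level 2, so k* = 2.
With the resident holding the right, the factory must at least compensate total damage at k*: 112 + 163 = 275.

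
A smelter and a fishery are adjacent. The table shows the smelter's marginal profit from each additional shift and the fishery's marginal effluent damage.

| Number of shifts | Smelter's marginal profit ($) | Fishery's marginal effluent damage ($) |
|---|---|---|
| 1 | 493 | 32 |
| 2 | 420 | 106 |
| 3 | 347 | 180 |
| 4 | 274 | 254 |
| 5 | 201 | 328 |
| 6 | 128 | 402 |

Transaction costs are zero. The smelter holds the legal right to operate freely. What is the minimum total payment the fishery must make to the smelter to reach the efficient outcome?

Left alone the smelter would choose level 6 (marginal profit stays positive).
Efficient level: k* = 4 (marginal profit ≥ marginal effluent damage through 4).
The fishery must at least cover the smelter's forgone profit from cutting 6→4: 201 + 128 = 329.

$329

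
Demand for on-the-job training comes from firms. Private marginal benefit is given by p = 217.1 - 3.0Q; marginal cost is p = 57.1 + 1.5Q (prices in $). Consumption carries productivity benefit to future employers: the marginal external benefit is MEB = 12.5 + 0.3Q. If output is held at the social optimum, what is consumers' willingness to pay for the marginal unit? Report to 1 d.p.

Social marginal benefit = demand + MEB = 229.6 - 2.7Q.
Set SMB = MC: 229.6 - 2.7Q = 57.1 + 1.5Q → Q* = 41.0714.
Consumer price on the demand curve at Q*: 217.1 − 3.0×41.0714 = 93.8858.

P = $93.9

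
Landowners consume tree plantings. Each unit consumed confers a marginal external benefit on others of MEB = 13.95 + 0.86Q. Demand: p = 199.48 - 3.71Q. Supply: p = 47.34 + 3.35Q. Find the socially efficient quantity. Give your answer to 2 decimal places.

Social marginal benefit = demand + MEB = 213.43 - 2.85Q.
Set SMB = MC: 213.43 - 2.85Q = 47.34 + 3.35Q → Q* = 26.7887.

Q* = 26.79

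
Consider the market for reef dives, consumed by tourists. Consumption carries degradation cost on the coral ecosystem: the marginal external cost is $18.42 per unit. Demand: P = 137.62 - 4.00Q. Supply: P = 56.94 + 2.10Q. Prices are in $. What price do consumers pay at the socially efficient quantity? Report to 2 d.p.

P = $96.79

Social marginal benefit = demand − MEC = 119.20 - 4.00Q.
Set SMB = MC: 119.20 - 4.00Q = 56.94 + 2.10Q → Q* = 10.2066.
Consumer price on the demand curve at Q*: 137.62 − 4.00×10.2066 = 96.7936.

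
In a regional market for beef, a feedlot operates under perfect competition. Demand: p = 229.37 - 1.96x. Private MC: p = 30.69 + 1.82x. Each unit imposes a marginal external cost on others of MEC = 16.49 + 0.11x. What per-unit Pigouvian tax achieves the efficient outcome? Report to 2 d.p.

Social marginal cost = private MC + MEC = 47.18 + 1.93x.
Set SMC = demand: 47.18 + 1.93x = 229.37 - 1.96x → x* = 46.8355.
The Pigouvian tax equals MEC at x*: 16.49 + 0.11×46.8355 = 21.6419.

tax = 21.64 per unit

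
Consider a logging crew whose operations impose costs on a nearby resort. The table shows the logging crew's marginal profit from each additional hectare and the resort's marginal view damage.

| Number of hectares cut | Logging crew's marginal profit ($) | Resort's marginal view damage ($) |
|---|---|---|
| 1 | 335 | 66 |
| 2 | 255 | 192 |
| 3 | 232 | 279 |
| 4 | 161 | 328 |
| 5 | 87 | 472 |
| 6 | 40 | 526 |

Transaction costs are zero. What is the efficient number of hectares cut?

Bargaining reaches the level where marginal profit last exceeds marginal view damage.
That holds through level 2 (255 ≥ 192) but not at 3 (232 < 279).

2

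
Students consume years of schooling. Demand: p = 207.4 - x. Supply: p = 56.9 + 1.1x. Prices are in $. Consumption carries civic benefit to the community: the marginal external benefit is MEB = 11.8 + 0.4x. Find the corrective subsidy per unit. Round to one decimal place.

subsidy = $50.0 per unit

Social marginal benefit = demand + MEB = 219.2 - 0.6x.
Set SMB = MC: 219.2 - 0.6x = 56.9 + 1.1x → x* = 95.4706.
The Pigouvian subsidy equals MEB at x*: 11.8 + 0.4×95.4706 = 49.9882.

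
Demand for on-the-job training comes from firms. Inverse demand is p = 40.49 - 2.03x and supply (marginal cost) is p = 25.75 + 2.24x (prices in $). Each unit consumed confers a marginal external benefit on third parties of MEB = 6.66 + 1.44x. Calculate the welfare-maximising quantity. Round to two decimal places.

Social marginal benefit = demand + MEB = 47.15 - 0.59x.
Set SMB = MC: 47.15 - 0.59x = 25.75 + 2.24x → x* = 7.5618.

x* = 7.56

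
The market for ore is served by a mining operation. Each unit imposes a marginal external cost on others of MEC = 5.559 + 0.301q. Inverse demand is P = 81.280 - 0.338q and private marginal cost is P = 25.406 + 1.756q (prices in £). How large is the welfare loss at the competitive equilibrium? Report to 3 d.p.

Market equilibrium (private): 25.406 + 1.756q = 81.280 - 0.338q → q_m = 26.6829.
Social marginal cost = private MC + MEC = 30.965 + 2.057q.
Set SMC = demand: 30.965 + 2.057q = 81.280 - 0.338q → q* = 21.0084.
Between q* and q_m the wedge SMC − demand runs linearly from 0 to MEC(q_m), so the loss is a triangle.
DWL = ½ × 5.6745 × 13.5906 = 38.5599.

DWL = £38.560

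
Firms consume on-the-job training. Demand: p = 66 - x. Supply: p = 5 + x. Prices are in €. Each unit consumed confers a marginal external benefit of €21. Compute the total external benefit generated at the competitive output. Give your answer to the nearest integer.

Market equilibrium (private): 5 + x = 66 - x → x_m = 30.5000.
Total external benefit = MEB × x_m = 21 × 30.5000 = 640.5000.

€641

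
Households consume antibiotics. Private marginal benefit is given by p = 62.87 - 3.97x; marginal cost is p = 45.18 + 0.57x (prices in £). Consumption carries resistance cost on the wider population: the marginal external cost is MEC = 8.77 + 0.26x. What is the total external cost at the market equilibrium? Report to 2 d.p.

£36.15

Market equilibrium (private): 45.18 + 0.57x = 62.87 - 3.97x → x_m = 3.8965.
Total external cost = ∫₀^{x_m} (8.77 + 0.26x) dx = 8.77×3.8965 + ½×0.26×3.8965² = 36.1461.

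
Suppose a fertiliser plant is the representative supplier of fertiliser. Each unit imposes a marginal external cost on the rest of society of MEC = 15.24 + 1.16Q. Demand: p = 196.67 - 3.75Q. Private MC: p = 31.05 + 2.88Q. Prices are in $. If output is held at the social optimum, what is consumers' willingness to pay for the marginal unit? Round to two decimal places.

Social marginal cost = private MC + MEC = 46.29 + 4.04Q.
Set SMC = demand: 46.29 + 4.04Q = 196.67 - 3.75Q → Q* = 19.3042.
Consumer price on the demand curve at Q*: 196.67 − 3.75×19.3042 = 124.2793.

P = $124.28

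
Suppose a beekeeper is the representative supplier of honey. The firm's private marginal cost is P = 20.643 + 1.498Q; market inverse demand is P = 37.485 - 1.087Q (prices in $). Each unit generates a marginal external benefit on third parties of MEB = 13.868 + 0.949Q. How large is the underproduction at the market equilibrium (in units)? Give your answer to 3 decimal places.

12.256 units

Market equilibrium (private): 20.643 + 1.498Q = 37.485 - 1.087Q → Q_m = 6.5153.
Social marginal cost = private MC − MEB = 6.775 + 0.549Q.
Set SMC = demand: 6.775 + 0.549Q = 37.485 - 1.087Q → Q* = 18.7714.
Gap = |6.5153 − 18.7714| = 12.2561.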